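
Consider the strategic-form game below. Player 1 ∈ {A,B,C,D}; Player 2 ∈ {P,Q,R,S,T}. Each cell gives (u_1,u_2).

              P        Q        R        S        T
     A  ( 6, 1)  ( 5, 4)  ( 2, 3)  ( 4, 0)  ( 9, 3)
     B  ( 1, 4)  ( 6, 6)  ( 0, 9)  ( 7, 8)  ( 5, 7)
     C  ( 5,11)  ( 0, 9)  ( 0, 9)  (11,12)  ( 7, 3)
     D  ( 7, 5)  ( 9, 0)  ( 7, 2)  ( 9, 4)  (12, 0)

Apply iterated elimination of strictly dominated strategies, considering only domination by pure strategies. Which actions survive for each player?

IESDS → P1:{C,D} P2:{P,S}

P1 drop A (D beats it: P:7>6 Q:9>5 R:7>2 S:9>4 T:12>9)
P1 drop B (D beats it: P:7>1 Q:9>6 R:7>0 S:9>7 T:12>5)
P2 drop Q (P beats it: C:11>9 D:5>0)
P2 drop R (P beats it: C:11>9 D:5>2)
P2 drop T (P beats it: C:11>3 D:5>0)
P1→{C,D} P2→{P,S}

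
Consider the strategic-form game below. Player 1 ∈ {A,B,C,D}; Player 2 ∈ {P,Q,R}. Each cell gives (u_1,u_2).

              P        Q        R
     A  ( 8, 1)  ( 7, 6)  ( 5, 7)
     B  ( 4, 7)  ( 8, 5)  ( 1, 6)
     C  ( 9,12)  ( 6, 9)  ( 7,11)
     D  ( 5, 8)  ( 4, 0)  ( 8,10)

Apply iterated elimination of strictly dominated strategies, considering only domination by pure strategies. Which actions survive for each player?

Remaining: P1:{C,D} P2:{P,R}

P2 drop Q (R beats it: A:7>6 B:6>5 C:11>9 D:10>0)
P1 drop A (C beats it: P:9>8 R:7>5)
P1 drop B (C beats it: P:9>4 R:7>1)
P1→{C,D} P2→{P,R}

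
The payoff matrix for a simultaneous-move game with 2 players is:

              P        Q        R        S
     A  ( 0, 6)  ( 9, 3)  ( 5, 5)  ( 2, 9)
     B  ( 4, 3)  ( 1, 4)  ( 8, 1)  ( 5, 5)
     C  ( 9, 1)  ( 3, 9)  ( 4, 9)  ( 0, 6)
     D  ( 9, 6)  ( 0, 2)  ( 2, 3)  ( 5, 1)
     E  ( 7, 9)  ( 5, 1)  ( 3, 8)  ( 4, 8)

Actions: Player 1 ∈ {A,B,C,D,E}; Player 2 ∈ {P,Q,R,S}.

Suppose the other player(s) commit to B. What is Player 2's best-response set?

u_2(P vs B) = 3
u_2(Q vs B) = 4
u_2(R vs B) = 1
u_2(S vs B) = 5
max payoff 5 at {S}

P2 best: {S}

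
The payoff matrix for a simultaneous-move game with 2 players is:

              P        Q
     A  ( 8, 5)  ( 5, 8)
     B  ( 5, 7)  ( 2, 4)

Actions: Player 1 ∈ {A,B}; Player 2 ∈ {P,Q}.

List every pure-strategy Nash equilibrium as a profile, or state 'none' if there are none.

NE set: (A,Q)

(A,P): not NE [P2→Q gives 8>5]
(A,Q): NE
(B,P): not NE [P1→A gives 8>5]
(B,Q): not NE [P1→A gives 5>2; P2→P gives 7>4]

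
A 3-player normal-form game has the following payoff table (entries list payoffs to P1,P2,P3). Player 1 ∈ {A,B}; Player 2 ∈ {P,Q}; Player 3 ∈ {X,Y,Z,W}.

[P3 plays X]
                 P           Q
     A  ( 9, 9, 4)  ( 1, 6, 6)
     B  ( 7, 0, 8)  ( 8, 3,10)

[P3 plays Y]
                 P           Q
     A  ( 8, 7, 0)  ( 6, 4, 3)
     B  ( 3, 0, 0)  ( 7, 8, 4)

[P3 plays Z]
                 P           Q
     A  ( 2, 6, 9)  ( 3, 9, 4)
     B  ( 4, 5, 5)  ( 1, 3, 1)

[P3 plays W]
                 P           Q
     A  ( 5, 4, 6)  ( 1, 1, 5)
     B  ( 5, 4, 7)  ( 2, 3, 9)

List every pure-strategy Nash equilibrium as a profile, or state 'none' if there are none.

(A,P,X): not NE [P3→Z gives 9>4]
(A,P,Y): not NE [P3→Z gives 9>0]
(A,P,Z): not NE [P1→B gives 4>2; P2→Q gives 9>6]
(A,P,W): not NE [P3→Z gives 9>6]
(A,Q,X): not NE [P1→B gives 8>1; P2→P gives 9>6]
(A,Q,Y): not NE [P1→B gives 7>6; P2→P gives 7>4; P3→X gives 6>3]
(A,Q,Z): not NE [P3→X gives 6>4]
(A,Q,W): not NE [P1→B gives 2>1; P2→P gives 4>1; P3→X gives 6>5]
(B,P,X): not NE [P1→A gives 9>7; P2→Q gives 3>0]
(B,P,Y): not NE [P1→A gives 8>3; P2→Q gives 8>0; P3→X gives 8>0]
(B,P,Z): not NE [P3→X gives 8>5]
(B,P,W): not NE [P3→X gives 8>7]
(B,Q,X): NE
(B,Q,Y): not NE [P3→X gives 10>4]
(B,Q,Z): not NE [P1→A gives 3>1; P2→P gives 5>3; P3→X gives 10>1]
(B,Q,W): not NE [P2→P gives 4>3; P3→X gives 10>9]

NE set: (B,Q,X)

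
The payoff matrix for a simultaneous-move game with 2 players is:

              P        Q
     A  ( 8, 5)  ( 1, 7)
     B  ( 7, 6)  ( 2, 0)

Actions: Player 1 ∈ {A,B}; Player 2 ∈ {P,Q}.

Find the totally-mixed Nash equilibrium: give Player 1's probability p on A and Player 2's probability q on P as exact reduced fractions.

P1 indiff ⇒ q·8+(1-q)·1 = q·7+(1-q)·2 ⇒ q(1) = (1-q)(1) ⇒ q = 1/2
P2 indiff ⇒ p·5+(1-p)·6 = p·7+(1-p)·0 ⇒ p(-2) = (1-p)(-6) ⇒ p = 3/4

P1 mixes 3/4 on A; P2 mixes 1/2 on P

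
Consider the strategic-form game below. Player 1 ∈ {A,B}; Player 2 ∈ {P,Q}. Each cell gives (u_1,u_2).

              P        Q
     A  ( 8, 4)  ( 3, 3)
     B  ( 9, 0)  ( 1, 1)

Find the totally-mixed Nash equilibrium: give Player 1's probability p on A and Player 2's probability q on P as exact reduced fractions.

p=1/2, q=2/3

P1 indiff ⇒ q·8+(1-q)·3 = q·9+(1-q)·1 ⇒ q(-1) = (1-q)(-2) ⇒ q = 2/3
P2 indiff ⇒ p·4+(1-p)·0 = p·3+(1-p)·1 ⇒ p(1) = (1-p)(1) ⇒ p = 1/2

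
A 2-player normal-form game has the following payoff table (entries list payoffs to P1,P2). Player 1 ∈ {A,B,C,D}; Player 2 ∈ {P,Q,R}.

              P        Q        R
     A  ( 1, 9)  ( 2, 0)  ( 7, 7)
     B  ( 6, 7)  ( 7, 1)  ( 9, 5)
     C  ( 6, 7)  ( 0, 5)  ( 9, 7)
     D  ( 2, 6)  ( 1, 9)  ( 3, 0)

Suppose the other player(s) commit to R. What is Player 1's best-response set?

BR_1 = {B,C}

u_1(A vs R) = 7
u_1(B vs R) = 9
u_1(C vs R) = 9
u_1(D vs R) = 3
max payoff 9 at {B,C}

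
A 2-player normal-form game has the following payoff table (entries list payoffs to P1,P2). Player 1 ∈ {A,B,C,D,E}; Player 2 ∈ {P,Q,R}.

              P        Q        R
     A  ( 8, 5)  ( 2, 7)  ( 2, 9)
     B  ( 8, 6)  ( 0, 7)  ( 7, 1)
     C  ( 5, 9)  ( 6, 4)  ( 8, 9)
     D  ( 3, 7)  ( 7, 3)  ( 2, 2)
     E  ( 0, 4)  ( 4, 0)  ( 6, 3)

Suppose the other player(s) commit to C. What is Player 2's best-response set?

argmax u_2 = {P,R}

u_2(P vs C) = 9
u_2(Q vs C) = 4
u_2(R vs C) = 9
max payoff 9 at {P,R}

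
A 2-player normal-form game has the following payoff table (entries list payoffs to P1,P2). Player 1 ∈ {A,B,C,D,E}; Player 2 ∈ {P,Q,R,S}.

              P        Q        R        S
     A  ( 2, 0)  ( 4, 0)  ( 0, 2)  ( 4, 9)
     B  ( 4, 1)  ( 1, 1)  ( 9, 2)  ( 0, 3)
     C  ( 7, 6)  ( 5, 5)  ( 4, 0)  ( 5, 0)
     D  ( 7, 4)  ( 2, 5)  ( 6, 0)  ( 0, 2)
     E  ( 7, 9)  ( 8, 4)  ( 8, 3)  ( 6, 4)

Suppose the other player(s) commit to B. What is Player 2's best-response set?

u_2(P vs B) = 1
u_2(Q vs B) = 1
u_2(R vs B) = 2
u_2(S vs B) = 3
max payoff 3 at {S}

BR_2 = {S}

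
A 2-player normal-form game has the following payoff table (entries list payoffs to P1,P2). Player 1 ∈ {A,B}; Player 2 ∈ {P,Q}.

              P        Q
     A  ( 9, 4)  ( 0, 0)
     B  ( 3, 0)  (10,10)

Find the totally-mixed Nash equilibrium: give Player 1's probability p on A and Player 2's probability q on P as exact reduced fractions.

P1 mixes 5/7 on A; P2 mixes 5/8 on P

P1 indiff ⇒ q·9+(1-q)·0 = q·3+(1-q)·10 ⇒ q(6) = (1-q)(10) ⇒ q = 5/8
P2 indiff ⇒ p·4+(1-p)·0 = p·0+(1-p)·10 ⇒ p(4) = (1-p)(10) ⇒ p = 5/7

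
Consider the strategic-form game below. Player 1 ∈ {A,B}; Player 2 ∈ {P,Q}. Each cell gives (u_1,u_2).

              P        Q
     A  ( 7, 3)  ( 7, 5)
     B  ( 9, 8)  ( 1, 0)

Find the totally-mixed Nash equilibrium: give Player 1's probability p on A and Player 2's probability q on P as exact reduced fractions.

P1 indiff ⇒ q·7+(1-q)·7 = q·9+(1-q)·1 ⇒ q(-2) = (1-q)(-6) ⇒ q = 3/4
P2 indiff ⇒ p·3+(1-p)·8 = p·5+(1-p)·0 ⇒ p(-2) = (1-p)(-8) ⇒ p = 4/5

(p,q) = (4/5, 3/4)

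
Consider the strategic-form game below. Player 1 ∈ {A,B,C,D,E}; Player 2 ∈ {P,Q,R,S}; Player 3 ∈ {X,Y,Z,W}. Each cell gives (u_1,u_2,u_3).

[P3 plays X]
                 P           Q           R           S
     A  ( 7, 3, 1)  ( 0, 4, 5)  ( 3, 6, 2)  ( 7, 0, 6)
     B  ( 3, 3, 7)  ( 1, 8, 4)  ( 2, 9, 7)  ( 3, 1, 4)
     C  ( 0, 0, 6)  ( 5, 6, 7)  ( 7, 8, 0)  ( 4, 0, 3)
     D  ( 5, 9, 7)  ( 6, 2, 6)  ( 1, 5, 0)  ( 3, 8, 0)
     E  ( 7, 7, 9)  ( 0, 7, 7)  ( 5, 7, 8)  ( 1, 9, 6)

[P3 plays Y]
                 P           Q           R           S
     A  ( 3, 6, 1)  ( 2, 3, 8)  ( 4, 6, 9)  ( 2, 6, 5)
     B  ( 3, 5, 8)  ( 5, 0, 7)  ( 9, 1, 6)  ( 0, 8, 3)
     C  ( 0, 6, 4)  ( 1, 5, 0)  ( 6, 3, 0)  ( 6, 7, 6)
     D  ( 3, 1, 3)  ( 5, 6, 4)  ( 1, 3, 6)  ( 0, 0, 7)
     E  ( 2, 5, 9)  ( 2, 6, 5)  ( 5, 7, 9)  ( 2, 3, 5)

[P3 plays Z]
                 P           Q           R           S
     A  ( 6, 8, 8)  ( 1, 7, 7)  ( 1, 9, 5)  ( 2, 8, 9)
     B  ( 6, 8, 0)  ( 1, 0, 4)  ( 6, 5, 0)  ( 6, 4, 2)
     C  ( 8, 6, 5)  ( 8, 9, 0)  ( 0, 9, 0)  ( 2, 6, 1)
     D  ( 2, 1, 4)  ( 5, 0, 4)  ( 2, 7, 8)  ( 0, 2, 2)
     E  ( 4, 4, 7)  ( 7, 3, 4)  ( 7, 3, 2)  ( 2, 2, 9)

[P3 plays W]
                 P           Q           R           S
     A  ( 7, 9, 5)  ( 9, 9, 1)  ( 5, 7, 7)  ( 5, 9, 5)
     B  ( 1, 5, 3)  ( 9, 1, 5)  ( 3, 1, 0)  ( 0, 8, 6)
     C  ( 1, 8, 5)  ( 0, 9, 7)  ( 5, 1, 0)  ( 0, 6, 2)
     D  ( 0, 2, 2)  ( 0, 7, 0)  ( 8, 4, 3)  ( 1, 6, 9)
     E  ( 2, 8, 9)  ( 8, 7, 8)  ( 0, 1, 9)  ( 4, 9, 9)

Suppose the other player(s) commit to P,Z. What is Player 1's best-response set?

u_1(A vs P,Z) = 6
u_1(B vs P,Z) = 6
u_1(C vs P,Z) = 8
u_1(D vs P,Z) = 2
u_1(E vs P,Z) = 4
max payoff 8 at {C}

P1 best: {C}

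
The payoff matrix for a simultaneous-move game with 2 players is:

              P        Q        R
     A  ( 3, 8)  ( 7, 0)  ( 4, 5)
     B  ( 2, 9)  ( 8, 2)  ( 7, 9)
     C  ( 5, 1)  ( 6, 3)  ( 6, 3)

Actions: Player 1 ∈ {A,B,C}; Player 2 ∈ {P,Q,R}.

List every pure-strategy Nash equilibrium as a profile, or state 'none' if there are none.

Nash profiles: (B,R)

(A,P): not NE [P1→C gives 5>3]
(A,Q): not NE [P1→B gives 8>7; P2→P gives 8>0]
(A,R): not NE [P1→B gives 7>4; P2→P gives 8>5]
(B,P): not NE [P1→C gives 5>2]
(B,Q): not NE [P2→R gives 9>2]
(B,R): NE
(C,P): not NE [P2→R gives 3>1]
(C,Q): not NE [P1→B gives 8>6]
(C,R): not NE [P1→B gives 7>6]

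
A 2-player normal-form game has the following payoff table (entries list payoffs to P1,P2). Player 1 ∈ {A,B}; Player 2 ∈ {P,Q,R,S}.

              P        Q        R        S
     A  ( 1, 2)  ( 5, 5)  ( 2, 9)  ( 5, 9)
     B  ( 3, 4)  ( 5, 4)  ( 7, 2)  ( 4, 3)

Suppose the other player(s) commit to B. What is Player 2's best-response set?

BR_2 = {P,Q}

u_2(P vs B) = 4
u_2(Q vs B) = 4
u_2(R vs B) = 2
u_2(S vs B) = 3
max payoff 4 at {P,Q}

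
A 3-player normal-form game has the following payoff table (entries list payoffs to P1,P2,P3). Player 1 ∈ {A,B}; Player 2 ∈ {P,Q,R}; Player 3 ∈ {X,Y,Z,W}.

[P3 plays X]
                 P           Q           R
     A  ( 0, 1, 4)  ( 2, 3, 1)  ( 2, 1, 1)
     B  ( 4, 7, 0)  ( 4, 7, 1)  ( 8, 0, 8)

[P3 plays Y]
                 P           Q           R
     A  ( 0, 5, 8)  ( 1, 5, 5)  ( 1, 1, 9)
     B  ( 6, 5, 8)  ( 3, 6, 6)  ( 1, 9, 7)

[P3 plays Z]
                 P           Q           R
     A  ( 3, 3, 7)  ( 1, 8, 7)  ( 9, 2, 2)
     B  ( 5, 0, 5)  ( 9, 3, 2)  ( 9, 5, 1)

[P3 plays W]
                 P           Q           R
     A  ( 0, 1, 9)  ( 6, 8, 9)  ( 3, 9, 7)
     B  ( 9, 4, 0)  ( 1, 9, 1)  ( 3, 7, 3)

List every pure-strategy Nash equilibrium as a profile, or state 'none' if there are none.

(A,P,X): not NE [P1→B gives 4>0; P2→Q gives 3>1; P3→W gives 9>4]
(A,P,Y): not NE [P1→B gives 6>0; P3→W gives 9>8]
(A,P,Z): not NE [P1→B gives 5>3; P2→Q gives 8>3; P3→W gives 9>7]
(A,P,W): not NE [P1→B gives 9>0; P2→R gives 9>1]
(A,Q,X): not NE [P1→B gives 4>2; P3→W gives 9>1]
(A,Q,Y): not NE [P1→B gives 3>1; P3→W gives 9>5]
(A,Q,Z): not NE [P1→B gives 9>1; P3→W gives 9>7]
(A,Q,W): not NE [P2→R gives 9>8]
(A,R,X): not NE [P1→B gives 8>2; P2→Q gives 3>1; P3→Y gives 9>1]
(A,R,Y): not NE [P2→Q gives 5>1]
(A,R,Z): not NE [P2→Q gives 8>2; P3→Y gives 9>2]
(A,R,W): not NE [P3→Y gives 9>7]
(B,P,X): not NE [P3→Y gives 8>0]
(B,P,Y): not NE [P2→R gives 9>5]
(B,P,Z): not NE [P2→R gives 5>0; P3→Y gives 8>5]
(B,P,W): not NE [P2→Q gives 9>4; P3→Y gives 8>0]
(B,Q,X): not NE [P3→Y gives 6>1]
(B,Q,Y): not NE [P2→R gives 9>6]
(B,Q,Z): not NE [P2→R gives 5>3; P3→Y gives 6>2]
(B,Q,W): not NE [P1→A gives 6>1; P3→Y gives 6>1]
(B,R,X): not NE [P2→Q gives 7>0]
(B,R,Y): not NE [P3→X gives 8>7]
(B,R,Z): not NE [P3→X gives 8>1]
(B,R,W): not NE [P2→Q gives 9>7; P3→X gives 8>3]

No pure NE.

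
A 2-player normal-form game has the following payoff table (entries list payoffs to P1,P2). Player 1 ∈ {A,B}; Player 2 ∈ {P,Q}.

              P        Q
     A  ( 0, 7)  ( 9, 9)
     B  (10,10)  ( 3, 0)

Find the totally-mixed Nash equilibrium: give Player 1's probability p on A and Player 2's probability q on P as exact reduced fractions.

p=5/6, q=3/8

P1 indiff ⇒ q·0+(1-q)·9 = q·10+(1-q)·3 ⇒ q(-10) = (1-q)(-6) ⇒ q = 3/8
P2 indiff ⇒ p·7+(1-p)·10 = p·9+(1-p)·0 ⇒ p(-2) = (1-p)(-10) ⇒ p = 5/6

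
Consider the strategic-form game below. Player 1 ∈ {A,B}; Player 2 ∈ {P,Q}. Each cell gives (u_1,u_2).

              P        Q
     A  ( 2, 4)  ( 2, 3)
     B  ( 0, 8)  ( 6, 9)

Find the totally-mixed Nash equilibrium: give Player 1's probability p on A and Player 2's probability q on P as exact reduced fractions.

P1 indiff ⇒ q·2+(1-q)·2 = q·0+(1-q)·6 ⇒ q(2) = (1-q)(4) ⇒ q = 2/3
P2 indiff ⇒ p·4+(1-p)·8 = p·3+(1-p)·9 ⇒ p(1) = (1-p)(1) ⇒ p = 1/2

P1 mixes 1/2 on A; P2 mixes 2/3 on P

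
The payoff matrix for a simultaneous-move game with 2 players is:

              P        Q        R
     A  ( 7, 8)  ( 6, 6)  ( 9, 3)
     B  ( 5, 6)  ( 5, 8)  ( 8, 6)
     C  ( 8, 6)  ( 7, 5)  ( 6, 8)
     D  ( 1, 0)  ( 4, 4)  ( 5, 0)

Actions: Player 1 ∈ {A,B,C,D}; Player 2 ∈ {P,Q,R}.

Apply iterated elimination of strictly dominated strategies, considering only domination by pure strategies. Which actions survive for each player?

P1 drop B (A beats it: P:7>5 Q:6>5 R:9>8)
P1 drop D (A beats it: P:7>1 Q:6>4 R:9>5)
P2 drop Q (P beats it: A:8>6 C:6>5)
P1→{A,C} P2→{P,R}

Remaining: P1:{A,C} P2:{P,R}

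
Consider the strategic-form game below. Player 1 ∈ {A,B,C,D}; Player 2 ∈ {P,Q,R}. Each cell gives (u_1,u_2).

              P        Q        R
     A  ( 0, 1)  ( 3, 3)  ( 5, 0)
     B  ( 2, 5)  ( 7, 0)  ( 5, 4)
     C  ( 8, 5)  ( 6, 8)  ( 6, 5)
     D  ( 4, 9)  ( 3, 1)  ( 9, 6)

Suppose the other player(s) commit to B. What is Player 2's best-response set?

u_2(P vs B) = 5
u_2(Q vs B) = 0
u_2(R vs B) = 4
max payoff 5 at {P}

P2 best: {P}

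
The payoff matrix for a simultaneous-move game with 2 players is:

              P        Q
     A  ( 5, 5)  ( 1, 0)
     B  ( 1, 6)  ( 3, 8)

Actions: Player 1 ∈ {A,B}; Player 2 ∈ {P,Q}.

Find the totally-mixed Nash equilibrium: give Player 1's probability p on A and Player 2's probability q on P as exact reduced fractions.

P1 indiff ⇒ q·5+(1-q)·1 = q·1+(1-q)·3 ⇒ q(4) = (1-q)(2) ⇒ q = 1/3
P2 indiff ⇒ p·5+(1-p)·6 = p·0+(1-p)·8 ⇒ p(5) = (1-p)(2) ⇒ p = 2/7

p=2/7, q=1/3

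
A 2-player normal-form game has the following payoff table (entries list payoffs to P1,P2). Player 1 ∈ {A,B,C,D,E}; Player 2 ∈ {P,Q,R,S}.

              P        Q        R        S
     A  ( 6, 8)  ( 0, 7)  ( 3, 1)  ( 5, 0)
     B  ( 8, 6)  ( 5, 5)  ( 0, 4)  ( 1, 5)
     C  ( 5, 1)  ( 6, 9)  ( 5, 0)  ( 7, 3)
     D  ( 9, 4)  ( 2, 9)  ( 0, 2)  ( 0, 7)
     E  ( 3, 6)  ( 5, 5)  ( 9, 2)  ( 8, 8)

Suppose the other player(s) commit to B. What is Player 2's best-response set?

u_2(P vs B) = 6
u_2(Q vs B) = 5
u_2(R vs B) = 4
u_2(S vs B) = 5
max payoff 6 at {P}

argmax u_2 = {P}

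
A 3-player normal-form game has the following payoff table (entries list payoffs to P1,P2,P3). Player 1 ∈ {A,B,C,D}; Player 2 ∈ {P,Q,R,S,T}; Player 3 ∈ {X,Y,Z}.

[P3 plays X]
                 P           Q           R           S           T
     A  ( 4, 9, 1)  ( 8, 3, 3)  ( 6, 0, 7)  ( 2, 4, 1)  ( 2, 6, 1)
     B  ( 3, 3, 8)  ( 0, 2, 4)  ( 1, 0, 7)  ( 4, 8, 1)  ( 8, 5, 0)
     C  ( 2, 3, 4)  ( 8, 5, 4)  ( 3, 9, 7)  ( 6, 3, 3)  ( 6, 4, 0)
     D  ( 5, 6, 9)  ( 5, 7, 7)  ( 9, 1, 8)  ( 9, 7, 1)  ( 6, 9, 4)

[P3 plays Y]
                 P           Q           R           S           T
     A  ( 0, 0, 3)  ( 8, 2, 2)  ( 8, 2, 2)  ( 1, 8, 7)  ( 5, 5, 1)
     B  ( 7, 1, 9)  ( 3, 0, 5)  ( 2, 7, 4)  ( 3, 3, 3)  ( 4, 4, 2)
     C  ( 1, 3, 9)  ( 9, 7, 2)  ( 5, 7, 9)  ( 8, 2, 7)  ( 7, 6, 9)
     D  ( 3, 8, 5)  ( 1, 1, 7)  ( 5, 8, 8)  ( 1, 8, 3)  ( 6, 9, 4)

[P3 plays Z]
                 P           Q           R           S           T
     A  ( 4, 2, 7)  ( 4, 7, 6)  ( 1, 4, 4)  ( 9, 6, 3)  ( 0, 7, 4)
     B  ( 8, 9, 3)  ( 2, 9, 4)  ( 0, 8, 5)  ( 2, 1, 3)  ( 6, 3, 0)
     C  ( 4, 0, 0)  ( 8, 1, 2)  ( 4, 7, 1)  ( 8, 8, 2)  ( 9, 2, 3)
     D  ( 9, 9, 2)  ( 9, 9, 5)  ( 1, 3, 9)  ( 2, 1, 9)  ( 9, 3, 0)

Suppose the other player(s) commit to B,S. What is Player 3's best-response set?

u_3(X vs B,S) = 1
u_3(Y vs B,S) = 3
u_3(Z vs B,S) = 3
max payoff 3 at {Y,Z}

BR_3 = {Y,Z}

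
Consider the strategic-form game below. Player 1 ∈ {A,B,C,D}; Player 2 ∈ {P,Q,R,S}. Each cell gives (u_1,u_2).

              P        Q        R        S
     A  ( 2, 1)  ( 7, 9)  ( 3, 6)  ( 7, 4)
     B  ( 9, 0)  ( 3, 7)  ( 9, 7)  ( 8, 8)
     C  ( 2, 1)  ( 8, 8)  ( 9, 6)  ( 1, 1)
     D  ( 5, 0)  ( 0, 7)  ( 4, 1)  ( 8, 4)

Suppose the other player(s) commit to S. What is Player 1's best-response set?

P1 best: {B,D}

u_1(A vs S) = 7
u_1(B vs S) = 8
u_1(C vs S) = 1
u_1(D vs S) = 8
max payoff 8 at {B,D}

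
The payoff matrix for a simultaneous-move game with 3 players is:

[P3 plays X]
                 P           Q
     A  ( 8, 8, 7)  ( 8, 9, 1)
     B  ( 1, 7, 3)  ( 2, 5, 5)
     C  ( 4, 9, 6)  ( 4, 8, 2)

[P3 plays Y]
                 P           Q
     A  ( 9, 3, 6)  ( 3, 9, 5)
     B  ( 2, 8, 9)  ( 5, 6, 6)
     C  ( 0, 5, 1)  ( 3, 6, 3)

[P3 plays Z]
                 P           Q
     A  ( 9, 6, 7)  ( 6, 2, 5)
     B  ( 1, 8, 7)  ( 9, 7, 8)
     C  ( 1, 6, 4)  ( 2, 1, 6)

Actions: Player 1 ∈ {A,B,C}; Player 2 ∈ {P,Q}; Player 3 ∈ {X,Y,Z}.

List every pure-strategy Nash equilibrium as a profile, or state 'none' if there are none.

(A,P,X): not NE [P2→Q gives 9>8]
(A,P,Y): not NE [P2→Q gives 9>3; P3→Z gives 7>6]
(A,P,Z): NE
(A,Q,X): not NE [P3→Z gives 5>1]
(A,Q,Y): not NE [P1→B gives 5>3]
(A,Q,Z): not NE [P1→B gives 9>6; P2→P gives 6>2]
(B,P,X): not NE [P1→A gives 8>1; P3→Y gives 9>3]
(B,P,Y): not NE [P1→A gives 9>2]
(B,P,Z): not NE [P1→A gives 9>1; P3→Y gives 9>7]
(B,Q,X): not NE [P1→A gives 8>2; P2→P gives 7>5; P3→Z gives 8>5]
(B,Q,Y): not NE [P2→P gives 8>6; P3→Z gives 8>6]
(B,Q,Z): not NE [P2→P gives 8>7]
(C,P,X): not NE [P1→A gives 8>4]
(C,P,Y): not NE [P1→A gives 9>0; P2→Q gives 6>5; P3→X gives 6>1]
(C,P,Z): not NE [P1→A gives 9>1; P3→X gives 6>4]
(C,Q,X): not NE [P1→A gives 8>4; P2→P gives 9>8; P3→Z gives 6>2]
(C,Q,Y): not NE [P1→B gives 5>3; P3→Z gives 6>3]
(C,Q,Z): not NE [P1→B gives 9>2; P2→P gives 6>1]

PSNE = {(A,P,Z)}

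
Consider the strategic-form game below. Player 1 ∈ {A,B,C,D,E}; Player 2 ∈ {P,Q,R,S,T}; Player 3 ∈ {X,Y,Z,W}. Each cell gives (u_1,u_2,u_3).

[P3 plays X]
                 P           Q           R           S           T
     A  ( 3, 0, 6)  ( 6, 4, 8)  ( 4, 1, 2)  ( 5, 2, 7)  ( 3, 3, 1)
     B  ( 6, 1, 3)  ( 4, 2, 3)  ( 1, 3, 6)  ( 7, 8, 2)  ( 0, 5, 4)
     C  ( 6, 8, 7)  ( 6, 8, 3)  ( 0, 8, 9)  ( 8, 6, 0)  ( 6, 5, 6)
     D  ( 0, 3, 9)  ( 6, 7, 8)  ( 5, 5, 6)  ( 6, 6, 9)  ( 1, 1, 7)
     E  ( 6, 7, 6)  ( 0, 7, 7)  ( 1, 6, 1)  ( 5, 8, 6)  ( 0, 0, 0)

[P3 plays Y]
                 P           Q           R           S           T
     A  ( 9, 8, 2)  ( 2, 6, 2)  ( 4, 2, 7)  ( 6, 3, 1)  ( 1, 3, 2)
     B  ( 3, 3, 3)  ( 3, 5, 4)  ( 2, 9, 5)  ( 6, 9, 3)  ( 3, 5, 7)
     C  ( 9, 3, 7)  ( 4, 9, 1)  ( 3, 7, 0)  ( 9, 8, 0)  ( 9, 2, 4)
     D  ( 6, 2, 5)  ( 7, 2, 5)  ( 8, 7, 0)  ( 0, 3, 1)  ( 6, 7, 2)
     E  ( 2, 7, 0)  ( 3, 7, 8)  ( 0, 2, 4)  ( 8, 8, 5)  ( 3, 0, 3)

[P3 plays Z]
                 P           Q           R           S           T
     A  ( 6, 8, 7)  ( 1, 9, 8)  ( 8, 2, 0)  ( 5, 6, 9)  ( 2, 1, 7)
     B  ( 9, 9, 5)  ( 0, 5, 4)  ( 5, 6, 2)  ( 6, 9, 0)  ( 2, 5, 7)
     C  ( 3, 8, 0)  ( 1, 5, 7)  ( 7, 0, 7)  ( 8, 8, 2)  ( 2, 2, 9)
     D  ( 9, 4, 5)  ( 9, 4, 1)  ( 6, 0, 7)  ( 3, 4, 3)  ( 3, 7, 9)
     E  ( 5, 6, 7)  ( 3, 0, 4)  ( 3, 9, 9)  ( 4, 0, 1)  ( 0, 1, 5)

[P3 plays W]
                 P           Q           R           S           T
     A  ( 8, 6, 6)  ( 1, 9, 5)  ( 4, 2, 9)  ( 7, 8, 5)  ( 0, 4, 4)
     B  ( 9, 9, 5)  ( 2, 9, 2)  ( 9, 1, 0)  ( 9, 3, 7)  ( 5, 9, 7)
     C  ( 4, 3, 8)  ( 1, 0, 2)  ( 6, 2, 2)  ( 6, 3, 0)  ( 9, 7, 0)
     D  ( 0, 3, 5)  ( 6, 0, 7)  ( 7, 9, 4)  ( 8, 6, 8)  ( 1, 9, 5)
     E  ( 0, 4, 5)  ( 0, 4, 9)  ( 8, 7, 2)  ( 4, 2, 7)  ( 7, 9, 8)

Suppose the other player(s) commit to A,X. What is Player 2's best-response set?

u_2(P vs A,X) = 0
u_2(Q vs A,X) = 4
u_2(R vs A,X) = 1
u_2(S vs A,X) = 2
u_2(T vs A,X) = 3
max payoff 4 at {Q}

argmax u_2 = {Q}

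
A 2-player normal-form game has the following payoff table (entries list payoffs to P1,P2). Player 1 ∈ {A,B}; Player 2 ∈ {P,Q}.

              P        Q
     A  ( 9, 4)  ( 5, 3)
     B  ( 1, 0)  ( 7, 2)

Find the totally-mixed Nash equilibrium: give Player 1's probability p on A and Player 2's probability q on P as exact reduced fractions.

P1 indiff ⇒ q·9+(1-q)·5 = q·1+(1-q)·7 ⇒ q(8) = (1-q)(2) ⇒ q = 1/5
P2 indiff ⇒ p·4+(1-p)·0 = p·3+(1-p)·2 ⇒ p(1) = (1-p)(2) ⇒ p = 2/3

P1 mixes 2/3 on A; P2 mixes 1/5 on P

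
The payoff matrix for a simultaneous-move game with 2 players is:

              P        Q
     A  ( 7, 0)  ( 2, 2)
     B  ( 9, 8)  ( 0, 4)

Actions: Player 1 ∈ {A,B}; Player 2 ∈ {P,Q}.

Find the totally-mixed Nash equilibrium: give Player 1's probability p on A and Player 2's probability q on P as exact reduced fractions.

p=2/3, q=1/2

P1 indiff ⇒ q·7+(1-q)·2 = q·9+(1-q)·0 ⇒ q(-2) = (1-q)(-2) ⇒ q = 1/2
P2 indiff ⇒ p·0+(1-p)·8 = p·2+(1-p)·4 ⇒ p(-2) = (1-p)(-4) ⇒ p = 2/3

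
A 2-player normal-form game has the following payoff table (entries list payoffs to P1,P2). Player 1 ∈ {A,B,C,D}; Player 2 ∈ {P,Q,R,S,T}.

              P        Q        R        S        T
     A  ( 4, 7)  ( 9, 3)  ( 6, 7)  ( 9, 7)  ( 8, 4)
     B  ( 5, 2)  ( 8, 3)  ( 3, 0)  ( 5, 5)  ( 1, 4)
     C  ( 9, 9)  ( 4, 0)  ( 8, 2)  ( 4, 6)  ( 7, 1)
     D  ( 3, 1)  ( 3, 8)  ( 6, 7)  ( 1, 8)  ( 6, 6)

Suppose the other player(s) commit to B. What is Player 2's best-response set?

u_2(P vs B) = 2
u_2(Q vs B) = 3
u_2(R vs B) = 0
u_2(S vs B) = 5
u_2(T vs B) = 4
max payoff 5 at {S}

argmax u_2 = {S}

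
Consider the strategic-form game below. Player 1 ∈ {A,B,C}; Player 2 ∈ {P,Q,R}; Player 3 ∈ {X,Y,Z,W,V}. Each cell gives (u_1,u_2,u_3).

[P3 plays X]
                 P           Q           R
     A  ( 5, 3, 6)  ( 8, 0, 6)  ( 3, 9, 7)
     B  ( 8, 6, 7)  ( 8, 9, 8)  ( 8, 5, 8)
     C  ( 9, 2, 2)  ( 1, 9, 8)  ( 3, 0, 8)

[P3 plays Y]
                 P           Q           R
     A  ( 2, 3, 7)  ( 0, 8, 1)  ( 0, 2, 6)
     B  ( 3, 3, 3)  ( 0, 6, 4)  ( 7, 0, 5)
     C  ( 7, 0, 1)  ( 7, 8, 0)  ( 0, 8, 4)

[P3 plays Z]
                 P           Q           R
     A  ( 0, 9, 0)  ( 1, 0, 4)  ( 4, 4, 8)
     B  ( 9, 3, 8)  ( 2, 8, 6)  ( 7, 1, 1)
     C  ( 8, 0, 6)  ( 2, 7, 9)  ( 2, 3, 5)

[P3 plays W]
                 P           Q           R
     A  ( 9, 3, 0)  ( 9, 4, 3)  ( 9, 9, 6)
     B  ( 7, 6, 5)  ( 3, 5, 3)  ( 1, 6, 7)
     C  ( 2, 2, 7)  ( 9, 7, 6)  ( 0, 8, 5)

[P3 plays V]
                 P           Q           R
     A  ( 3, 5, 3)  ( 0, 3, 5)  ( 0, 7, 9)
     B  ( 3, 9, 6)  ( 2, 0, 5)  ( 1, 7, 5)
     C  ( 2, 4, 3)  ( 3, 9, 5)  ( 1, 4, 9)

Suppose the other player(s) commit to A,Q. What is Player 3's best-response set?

u_3(X vs A,Q) = 6
u_3(Y vs A,Q) = 1
u_3(Z vs A,Q) = 4
u_3(W vs A,Q) = 3
u_3(V vs A,Q) = 5
max payoff 6 at {X}

BR_3 = {X}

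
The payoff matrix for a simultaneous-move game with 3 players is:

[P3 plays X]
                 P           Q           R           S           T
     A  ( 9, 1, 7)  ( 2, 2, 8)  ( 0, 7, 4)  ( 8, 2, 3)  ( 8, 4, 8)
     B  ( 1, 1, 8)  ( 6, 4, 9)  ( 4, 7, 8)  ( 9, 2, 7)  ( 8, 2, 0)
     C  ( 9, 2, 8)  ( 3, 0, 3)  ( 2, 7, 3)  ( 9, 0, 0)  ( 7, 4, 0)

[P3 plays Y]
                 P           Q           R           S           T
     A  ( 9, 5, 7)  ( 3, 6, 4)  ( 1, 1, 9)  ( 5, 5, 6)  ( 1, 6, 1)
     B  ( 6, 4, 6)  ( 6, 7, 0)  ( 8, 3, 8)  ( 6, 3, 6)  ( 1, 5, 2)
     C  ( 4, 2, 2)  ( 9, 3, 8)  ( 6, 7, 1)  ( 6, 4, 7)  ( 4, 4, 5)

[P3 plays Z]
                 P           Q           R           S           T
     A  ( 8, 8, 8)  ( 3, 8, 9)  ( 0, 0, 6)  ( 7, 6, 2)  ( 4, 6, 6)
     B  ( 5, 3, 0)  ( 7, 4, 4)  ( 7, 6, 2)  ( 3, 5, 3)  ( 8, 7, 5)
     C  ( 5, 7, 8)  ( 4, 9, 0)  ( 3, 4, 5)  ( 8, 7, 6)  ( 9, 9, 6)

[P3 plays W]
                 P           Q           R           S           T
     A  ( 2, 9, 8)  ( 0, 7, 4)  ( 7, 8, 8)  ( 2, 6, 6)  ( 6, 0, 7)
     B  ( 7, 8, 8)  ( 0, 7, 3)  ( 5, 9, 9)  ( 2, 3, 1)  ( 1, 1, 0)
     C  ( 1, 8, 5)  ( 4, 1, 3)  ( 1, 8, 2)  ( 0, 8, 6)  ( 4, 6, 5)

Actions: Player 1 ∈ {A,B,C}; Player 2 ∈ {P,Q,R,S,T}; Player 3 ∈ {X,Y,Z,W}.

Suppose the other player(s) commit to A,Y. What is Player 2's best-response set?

u_2(P vs A,Y) = 5
u_2(Q vs A,Y) = 6
u_2(R vs A,Y) = 1
u_2(S vs A,Y) = 5
u_2(T vs A,Y) = 6
max payoff 6 at {Q,T}

argmax u_2 = {Q,T}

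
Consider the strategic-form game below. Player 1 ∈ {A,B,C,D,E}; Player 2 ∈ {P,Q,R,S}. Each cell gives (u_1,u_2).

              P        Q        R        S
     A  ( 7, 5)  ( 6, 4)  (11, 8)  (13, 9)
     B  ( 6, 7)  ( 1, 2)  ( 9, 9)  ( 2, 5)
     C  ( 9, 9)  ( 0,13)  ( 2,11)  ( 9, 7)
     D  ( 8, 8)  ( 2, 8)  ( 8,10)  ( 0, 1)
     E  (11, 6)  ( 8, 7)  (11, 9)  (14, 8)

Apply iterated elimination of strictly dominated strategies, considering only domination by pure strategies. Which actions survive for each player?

P1 drop B (A beats it: P:7>6 Q:6>1 R:11>9 S:13>2)
P1 drop C (E beats it: P:11>9 Q:8>0 R:11>2 S:14>9)
P1 drop D (E beats it: P:11>8 Q:8>2 R:11>8 S:14>0)
P2 drop P (R beats it: A:8>5 E:9>6)
P2 drop Q (R beats it: A:8>4 E:9>7)
P1→{A,E} P2→{R,S}

Remaining: P1:{A,E} P2:{R,S}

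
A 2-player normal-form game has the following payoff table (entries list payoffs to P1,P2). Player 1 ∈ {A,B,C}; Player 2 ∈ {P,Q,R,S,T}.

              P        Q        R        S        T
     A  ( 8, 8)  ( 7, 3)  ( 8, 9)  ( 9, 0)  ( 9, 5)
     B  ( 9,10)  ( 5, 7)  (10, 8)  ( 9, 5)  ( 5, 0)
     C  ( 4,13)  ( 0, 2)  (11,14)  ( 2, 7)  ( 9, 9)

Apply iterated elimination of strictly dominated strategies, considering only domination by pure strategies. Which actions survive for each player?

P2 drop Q (P beats it: A:8>3 B:10>7 C:13>2)
P2 drop S (P beats it: A:8>0 B:10>5 C:13>7)
P2 drop T (P beats it: A:8>5 B:10>0 C:13>9)
P1 drop A (B beats it: P:9>8 R:10>8)
P1→{B,C} P2→{P,R}

Remaining: P1:{B,C} P2:{P,R}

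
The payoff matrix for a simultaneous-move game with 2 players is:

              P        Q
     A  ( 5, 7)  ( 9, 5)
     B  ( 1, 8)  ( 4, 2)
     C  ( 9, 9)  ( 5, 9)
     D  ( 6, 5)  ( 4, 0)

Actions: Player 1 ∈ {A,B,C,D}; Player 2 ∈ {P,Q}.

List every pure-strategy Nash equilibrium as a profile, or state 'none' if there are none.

NE set: (C,P)

(A,P): not NE [P1→C gives 9>5]
(A,Q): not NE [P2→P gives 7>5]
(B,P): not NE [P1→C gives 9>1]
(B,Q): not NE [P1→A gives 9>4; P2→P gives 8>2]
(C,P): NE
(C,Q): not NE [P1→A gives 9>5]
(D,P): not NE [P1→C gives 9>6]
(D,Q): not NE [P1→A gives 9>4; P2→P gives 5>0]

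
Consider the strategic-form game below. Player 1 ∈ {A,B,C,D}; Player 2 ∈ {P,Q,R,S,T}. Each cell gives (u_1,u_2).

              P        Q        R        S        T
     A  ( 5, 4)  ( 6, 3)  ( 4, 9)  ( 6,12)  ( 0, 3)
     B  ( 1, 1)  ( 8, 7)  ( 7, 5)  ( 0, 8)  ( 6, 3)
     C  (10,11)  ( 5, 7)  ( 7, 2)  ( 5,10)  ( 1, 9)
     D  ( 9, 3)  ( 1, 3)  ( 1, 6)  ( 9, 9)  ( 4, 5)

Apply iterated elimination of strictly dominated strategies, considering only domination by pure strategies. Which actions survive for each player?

Remaining: P1:{C,D} P2:{P,S}

P2 drop Q (S beats it: A:12>3 B:8>7 C:10>7 D:9>3)
P2 drop R (S beats it: A:12>9 B:8>5 C:10>2 D:9>6)
P1 drop A (D beats it: P:9>5 S:9>6 T:4>0)
P2 drop T (S beats it: B:8>3 C:10>9 D:9>5)
P1 drop B (C beats it: P:10>1 S:5>0)
P1→{C,D} P2→{P,S}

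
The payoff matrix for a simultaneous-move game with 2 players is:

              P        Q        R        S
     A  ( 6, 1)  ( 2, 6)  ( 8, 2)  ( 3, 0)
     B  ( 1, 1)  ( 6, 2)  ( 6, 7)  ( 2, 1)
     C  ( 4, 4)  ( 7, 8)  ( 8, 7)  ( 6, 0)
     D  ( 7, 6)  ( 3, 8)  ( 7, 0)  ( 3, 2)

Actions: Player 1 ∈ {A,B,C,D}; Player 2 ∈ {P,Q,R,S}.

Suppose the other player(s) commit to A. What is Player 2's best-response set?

u_2(P vs A) = 1
u_2(Q vs A) = 6
u_2(R vs A) = 2
u_2(S vs A) = 0
max payoff 6 at {Q}

BR_2 = {Q}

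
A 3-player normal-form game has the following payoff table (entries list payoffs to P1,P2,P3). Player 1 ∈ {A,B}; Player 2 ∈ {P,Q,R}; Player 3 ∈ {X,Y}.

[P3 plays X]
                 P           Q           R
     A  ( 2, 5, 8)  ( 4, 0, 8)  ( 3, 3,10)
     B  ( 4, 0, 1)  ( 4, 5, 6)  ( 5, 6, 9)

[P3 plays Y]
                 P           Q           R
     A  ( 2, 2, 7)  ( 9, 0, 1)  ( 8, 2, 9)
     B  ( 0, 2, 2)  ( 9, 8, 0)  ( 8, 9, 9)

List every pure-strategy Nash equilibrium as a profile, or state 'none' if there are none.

Nash profiles: (B,R,X), (B,R,Y)

(A,P,X): not NE [P1→B gives 4>2]
(A,P,Y): not NE [P3→X gives 8>7]
(A,Q,X): not NE [P2→P gives 5>0]
(A,Q,Y): not NE [P2→R gives 2>0; P3→X gives 8>1]
(A,R,X): not NE [P1→B gives 5>3; P2→P gives 5>3]
(A,R,Y): not NE [P3→X gives 10>9]
(B,P,X): not NE [P2→R gives 6>0; P3→Y gives 2>1]
(B,P,Y): not NE [P1→A gives 2>0; P2→R gives 9>2]
(B,Q,X): not NE [P2→R gives 6>5]
(B,Q,Y): not NE [P2→R gives 9>8; P3→X gives 6>0]
(B,R,X): NE
(B,R,Y): NE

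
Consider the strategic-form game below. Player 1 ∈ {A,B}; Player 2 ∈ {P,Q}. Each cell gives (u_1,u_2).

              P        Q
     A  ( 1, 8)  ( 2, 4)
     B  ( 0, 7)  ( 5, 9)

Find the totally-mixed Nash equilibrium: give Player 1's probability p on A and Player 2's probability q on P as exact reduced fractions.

P1 indiff ⇒ q·1+(1-q)·2 = q·0+(1-q)·5 ⇒ q(1) = (1-q)(3) ⇒ q = 3/4
P2 indiff ⇒ p·8+(1-p)·7 = p·4+(1-p)·9 ⇒ p(4) = (1-p)(2) ⇒ p = 1/3

p=1/3, q=3/4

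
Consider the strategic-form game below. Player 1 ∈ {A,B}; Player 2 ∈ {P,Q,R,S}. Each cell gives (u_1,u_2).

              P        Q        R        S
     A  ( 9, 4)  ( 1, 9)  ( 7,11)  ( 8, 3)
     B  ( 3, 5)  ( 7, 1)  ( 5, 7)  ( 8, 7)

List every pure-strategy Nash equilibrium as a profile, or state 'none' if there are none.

(A,P): not NE [P2→R gives 11>4]
(A,Q): not NE [P1→B gives 7>1; P2→R gives 11>9]
(A,R): NE
(A,S): not NE [P2→R gives 11>3]
(B,P): not NE [P1→A gives 9>3; P2→S gives 7>5]
(B,Q): not NE [P2→S gives 7>1]
(B,R): not NE [P1→A gives 7>5]
(B,S): NE

PSNE = {(A,R), (B,S)}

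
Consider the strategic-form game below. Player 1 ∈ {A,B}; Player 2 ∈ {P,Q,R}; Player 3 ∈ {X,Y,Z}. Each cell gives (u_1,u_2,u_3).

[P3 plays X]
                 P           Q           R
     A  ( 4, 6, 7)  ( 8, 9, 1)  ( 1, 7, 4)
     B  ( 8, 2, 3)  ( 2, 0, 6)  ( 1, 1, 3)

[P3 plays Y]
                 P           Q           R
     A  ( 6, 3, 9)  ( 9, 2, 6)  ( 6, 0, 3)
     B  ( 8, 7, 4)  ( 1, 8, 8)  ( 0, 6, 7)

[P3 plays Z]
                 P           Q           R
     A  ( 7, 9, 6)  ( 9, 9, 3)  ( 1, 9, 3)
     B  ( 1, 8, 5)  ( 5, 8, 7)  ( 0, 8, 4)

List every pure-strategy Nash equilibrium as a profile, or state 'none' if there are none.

(A,P,X): not NE [P1→B gives 8>4; P2→Q gives 9>6; P3→Y gives 9>7]
(A,P,Y): not NE [P1→B gives 8>6]
(A,P,Z): not NE [P3→Y gives 9>6]
(A,Q,X): not NE [P3→Y gives 6>1]
(A,Q,Y): not NE [P2→P gives 3>2]
(A,Q,Z): not NE [P3→Y gives 6>3]
(A,R,X): not NE [P2→Q gives 9>7]
(A,R,Y): not NE [P2→P gives 3>0; P3→X gives 4>3]
(A,R,Z): not NE [P3→X gives 4>3]
(B,P,X): not NE [P3→Z gives 5>3]
(B,P,Y): not NE [P2→Q gives 8>7; P3→Z gives 5>4]
(B,P,Z): not NE [P1→A gives 7>1]
(B,Q,X): not NE [P1→A gives 8>2; P2→P gives 2>0; P3→Y gives 8>6]
(B,Q,Y): not NE [P1→A gives 9>1]
(B,Q,Z): not NE [P1→A gives 9>5; P3→Y gives 8>7]
(B,R,X): not NE [P2→P gives 2>1; P3→Y gives 7>3]
(B,R,Y): not NE [P1→A gives 6>0; P2→Q gives 8>6]
(B,R,Z): not NE [P1→A gives 1>0; P3→Y gives 7>4]

PSNE: ∅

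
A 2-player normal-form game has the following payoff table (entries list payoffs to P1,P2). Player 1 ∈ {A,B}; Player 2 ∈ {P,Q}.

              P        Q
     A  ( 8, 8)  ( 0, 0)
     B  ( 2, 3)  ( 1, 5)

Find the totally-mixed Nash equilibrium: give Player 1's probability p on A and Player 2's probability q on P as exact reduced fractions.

P1 indiff ⇒ q·8+(1-q)·0 = q·2+(1-q)·1 ⇒ q(6) = (1-q)(1) ⇒ q = 1/7
P2 indiff ⇒ p·8+(1-p)·3 = p·0+(1-p)·5 ⇒ p(8) = (1-p)(2) ⇒ p = 1/5

P1 mixes 1/5 on A; P2 mixes 1/7 on P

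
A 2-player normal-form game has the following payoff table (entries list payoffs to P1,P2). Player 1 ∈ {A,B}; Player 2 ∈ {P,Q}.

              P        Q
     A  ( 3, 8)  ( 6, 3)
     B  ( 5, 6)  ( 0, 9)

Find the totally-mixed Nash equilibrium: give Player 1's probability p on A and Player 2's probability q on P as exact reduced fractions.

(p,q) = (3/8, 3/4)

P1 indiff ⇒ q·3+(1-q)·6 = q·5+(1-q)·0 ⇒ q(-2) = (1-q)(-6) ⇒ q = 3/4
P2 indiff ⇒ p·8+(1-p)·6 = p·3+(1-p)·9 ⇒ p(5) = (1-p)(3) ⇒ p = 3/8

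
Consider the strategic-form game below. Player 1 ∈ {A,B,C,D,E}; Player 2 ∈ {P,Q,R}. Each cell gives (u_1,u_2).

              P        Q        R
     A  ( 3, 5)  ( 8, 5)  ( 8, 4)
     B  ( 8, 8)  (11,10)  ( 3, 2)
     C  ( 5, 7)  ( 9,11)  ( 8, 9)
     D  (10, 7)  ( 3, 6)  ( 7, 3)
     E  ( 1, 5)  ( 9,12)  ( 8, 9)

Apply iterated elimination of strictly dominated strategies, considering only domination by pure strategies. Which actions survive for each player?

P2 drop R (Q beats it: A:5>4 B:10>2 C:11>9 D:6>3 E:12>9)
P1 drop A (B beats it: P:8>3 Q:11>8)
P1 drop C (B beats it: P:8>5 Q:11>9)
P1 drop E (B beats it: P:8>1 Q:11>9)
P1→{B,D} P2→{P,Q}

Remaining: P1:{B,D} P2:{P,Q}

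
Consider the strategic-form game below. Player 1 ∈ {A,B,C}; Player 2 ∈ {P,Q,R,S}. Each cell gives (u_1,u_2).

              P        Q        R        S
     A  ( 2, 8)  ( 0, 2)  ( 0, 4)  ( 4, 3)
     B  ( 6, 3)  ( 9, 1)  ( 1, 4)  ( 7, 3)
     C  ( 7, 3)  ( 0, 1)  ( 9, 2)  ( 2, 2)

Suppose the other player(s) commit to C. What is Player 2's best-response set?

BR_2 = {P}

u_2(P vs C) = 3
u_2(Q vs C) = 1
u_2(R vs C) = 2
u_2(S vs C) = 2
max payoff 3 at {P}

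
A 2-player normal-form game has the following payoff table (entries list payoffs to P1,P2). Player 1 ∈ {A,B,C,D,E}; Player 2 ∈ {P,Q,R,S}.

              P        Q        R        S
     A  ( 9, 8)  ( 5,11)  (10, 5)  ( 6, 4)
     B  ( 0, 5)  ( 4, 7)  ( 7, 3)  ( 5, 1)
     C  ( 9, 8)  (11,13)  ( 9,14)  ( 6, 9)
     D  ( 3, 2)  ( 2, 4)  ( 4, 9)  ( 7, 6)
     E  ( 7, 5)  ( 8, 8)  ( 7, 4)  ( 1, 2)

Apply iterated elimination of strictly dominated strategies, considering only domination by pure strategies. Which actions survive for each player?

IESDS → P1:{A,C} P2:{Q,R}

P1 drop B (A beats it: P:9>0 Q:5>4 R:10>7 S:6>5)
P1 drop E (C beats it: P:9>7 Q:11>8 R:9>7 S:6>1)
P2 drop P (Q beats it: A:11>8 C:13>8 D:4>2)
P2 drop S (R beats it: A:5>4 C:14>9 D:9>6)
P1 drop D (A beats it: Q:5>2 R:10>4)
P1→{A,C} P2→{Q,R}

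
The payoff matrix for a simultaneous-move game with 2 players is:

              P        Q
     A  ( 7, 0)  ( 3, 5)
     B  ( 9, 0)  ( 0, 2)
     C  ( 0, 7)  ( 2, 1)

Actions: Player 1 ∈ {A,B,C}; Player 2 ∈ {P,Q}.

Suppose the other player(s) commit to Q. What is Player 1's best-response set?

u_1(A vs Q) = 3
u_1(B vs Q) = 0
u_1(C vs Q) = 2
max payoff 3 at {A}

BR_1 = {A}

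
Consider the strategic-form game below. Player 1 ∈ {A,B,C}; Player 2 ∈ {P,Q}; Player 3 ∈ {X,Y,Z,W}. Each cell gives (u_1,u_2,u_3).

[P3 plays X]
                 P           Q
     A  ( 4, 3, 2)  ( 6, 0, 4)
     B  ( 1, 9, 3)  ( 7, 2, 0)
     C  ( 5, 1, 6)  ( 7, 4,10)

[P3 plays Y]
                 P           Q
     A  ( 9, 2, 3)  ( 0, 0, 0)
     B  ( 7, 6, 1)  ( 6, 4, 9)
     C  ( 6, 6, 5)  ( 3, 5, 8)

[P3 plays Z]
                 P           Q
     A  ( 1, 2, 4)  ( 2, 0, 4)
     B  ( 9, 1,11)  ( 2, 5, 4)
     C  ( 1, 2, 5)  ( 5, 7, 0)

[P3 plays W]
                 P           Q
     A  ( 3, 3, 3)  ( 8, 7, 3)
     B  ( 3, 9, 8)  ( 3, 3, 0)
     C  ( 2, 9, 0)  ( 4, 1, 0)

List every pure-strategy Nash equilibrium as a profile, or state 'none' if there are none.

(A,P,X): not NE [P1→C gives 5>4; P3→Z gives 4>2]
(A,P,Y): not NE [P3→Z gives 4>3]
(A,P,Z): not NE [P1→B gives 9>1]
(A,P,W): not NE [P2→Q gives 7>3; P3→Z gives 4>3]
(A,Q,X): not NE [P1→C gives 7>6; P2→P gives 3>0]
(A,Q,Y): not NE [P1→B gives 6>0; P2→P gives 2>0; P3→Z gives 4>0]
(A,Q,Z): not NE [P1→C gives 5>2; P2→P gives 2>0]
(A,Q,W): not NE [P3→Z gives 4>3]
(B,P,X): not NE [P1→C gives 5>1; P3→Z gives 11>3]
(B,P,Y): not NE [P1→A gives 9>7; P3→Z gives 11>1]
(B,P,Z): not NE [P2→Q gives 5>1]
(B,P,W): not NE [P3→Z gives 11>8]
(B,Q,X): not NE [P2→P gives 9>2; P3→Y gives 9>0]
(B,Q,Y): not NE [P2→P gives 6>4]
(B,Q,Z): not NE [P1→C gives 5>2; P3→Y gives 9>4]
(B,Q,W): not NE [P1→A gives 8>3; P2→P gives 9>3; P3→Y gives 9>0]
(C,P,X): not NE [P2→Q gives 4>1]
(C,P,Y): not NE [P1→A gives 9>6; P3→X gives 6>5]
(C,P,Z): not NE [P1→B gives 9>1; P2→Q gives 7>2; P3→X gives 6>5]
(C,P,W): not NE [P1→B gives 3>2; P3→X gives 6>0]
(C,Q,X): NE
(C,Q,Y): not NE [P1→B gives 6>3; P2→P gives 6>5; P3→X gives 10>8]
(C,Q,Z): not NE [P3→X gives 10>0]
(C,Q,W): not NE [P1→A gives 8>4; P2→P gives 9>1; P3→X gives 10>0]

Nash profiles: (C,Q,X)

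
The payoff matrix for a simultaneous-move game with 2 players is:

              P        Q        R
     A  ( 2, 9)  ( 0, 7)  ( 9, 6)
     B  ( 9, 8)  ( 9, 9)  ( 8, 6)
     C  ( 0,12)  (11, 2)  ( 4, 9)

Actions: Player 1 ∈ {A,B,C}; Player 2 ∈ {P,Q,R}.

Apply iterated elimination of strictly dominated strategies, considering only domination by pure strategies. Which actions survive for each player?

Remaining: P1:{B,C} P2:{P,Q}

P2 drop R (P beats it: A:9>6 B:8>6 C:12>9)
P1 drop A (B beats it: P:9>2 Q:9>0)
P1→{B,C} P2→{P,Q}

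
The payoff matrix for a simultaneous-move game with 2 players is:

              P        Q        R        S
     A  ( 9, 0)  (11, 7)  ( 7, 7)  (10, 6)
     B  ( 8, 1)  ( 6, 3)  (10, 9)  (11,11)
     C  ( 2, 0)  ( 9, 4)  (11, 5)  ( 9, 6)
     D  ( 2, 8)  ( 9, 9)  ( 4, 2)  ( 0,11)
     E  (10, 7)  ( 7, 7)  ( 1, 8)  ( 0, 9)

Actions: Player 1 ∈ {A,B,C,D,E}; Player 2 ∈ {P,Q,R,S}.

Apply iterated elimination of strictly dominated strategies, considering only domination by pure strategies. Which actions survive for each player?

Remaining: P1:{A,B,C} P2:{Q,R,S}

P1 drop D (A beats it: P:9>2 Q:11>9 R:7>4 S:10>0)
P2 drop P (R beats it: A:7>0 B:9>1 C:5>0 E:8>7)
P1 drop E (A beats it: Q:11>7 R:7>1 S:10>0)
P1→{A,B,C} P2→{Q,R,S}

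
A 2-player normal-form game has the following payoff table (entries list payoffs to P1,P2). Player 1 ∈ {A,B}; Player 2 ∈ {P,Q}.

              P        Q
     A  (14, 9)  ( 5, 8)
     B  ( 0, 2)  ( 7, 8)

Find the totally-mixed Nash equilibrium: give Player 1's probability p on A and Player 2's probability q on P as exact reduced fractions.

P1 indiff ⇒ q·14+(1-q)·5 = q·0+(1-q)·7 ⇒ q(14) = (1-q)(2) ⇒ q = 1/8
P2 indiff ⇒ p·9+(1-p)·2 = p·8+(1-p)·8 ⇒ p(1) = (1-p)(6) ⇒ p = 6/7

(p,q) = (6/7, 1/8)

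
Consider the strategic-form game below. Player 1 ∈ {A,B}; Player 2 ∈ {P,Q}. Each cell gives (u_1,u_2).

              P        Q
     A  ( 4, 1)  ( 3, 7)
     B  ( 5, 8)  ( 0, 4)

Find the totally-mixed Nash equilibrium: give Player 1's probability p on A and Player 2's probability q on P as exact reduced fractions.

p=2/5, q=3/4

P1 indiff ⇒ q·4+(1-q)·3 = q·5+(1-q)·0 ⇒ q(-1) = (1-q)(-3) ⇒ q = 3/4
P2 indiff ⇒ p·1+(1-p)·8 = p·7+(1-p)·4 ⇒ p(-6) = (1-p)(-4) ⇒ p = 2/5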